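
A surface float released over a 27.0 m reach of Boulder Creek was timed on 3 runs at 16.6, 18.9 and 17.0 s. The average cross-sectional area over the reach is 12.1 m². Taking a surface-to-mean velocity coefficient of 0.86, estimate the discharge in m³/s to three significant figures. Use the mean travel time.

16.1 m³/s

t̄ = (16.6 + 18.9 + 17.0) / 3 = 17.5 s
v_surface = L / t̄ = 27.0 / 17.5 = 1.543 m/s
v_mean = 0.86 × 1.543 = 1.327 m/s
Q = A × v_mean = 12.1 × 1.327 = 16.05 m³/s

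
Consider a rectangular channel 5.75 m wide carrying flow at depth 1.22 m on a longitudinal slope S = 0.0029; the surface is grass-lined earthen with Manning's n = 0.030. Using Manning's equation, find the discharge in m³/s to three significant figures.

11.4 m³/s

A = b·y = 5.75 × 1.22 = 7.015 m²
P = b + 2y = 5.75 + 2×1.22 = 8.190 m
R = A/P = 7.015/8.190 = 0.8565 m
Q = (1/n)·A·R^(2/3)·S^(1/2) = (1/0.030) × 7.015 × 0.8565^(2/3) × 0.0029^(1/2) = 11.36 m³/s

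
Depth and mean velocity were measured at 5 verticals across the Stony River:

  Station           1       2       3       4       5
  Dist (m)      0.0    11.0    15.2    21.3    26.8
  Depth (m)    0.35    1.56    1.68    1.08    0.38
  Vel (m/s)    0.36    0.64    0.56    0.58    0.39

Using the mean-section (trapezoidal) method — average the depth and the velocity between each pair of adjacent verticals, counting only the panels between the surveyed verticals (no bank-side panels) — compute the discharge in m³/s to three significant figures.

Panel 1-2: Δb = 11 m, d̄ = (0.35+1.56)/2 = 0.955, v̄ = (0.36+0.64)/2 = 0.5 → q = 11×0.955×0.5 = 5.253 m³/s
Panel 2-3: Δb = 4.2 m, d̄ = (1.56+1.68)/2 = 1.62, v̄ = (0.64+0.56)/2 = 0.6 → q = 4.2×1.62×0.6 = 4.082 m³/s
Panel 3-4: Δb = 6.1 m, d̄ = (1.68+1.08)/2 = 1.38, v̄ = (0.56+0.58)/2 = 0.57 → q = 6.1×1.38×0.57 = 4.798 m³/s
Panel 4-5: Δb = 5.5 m, d̄ = (1.08+0.38)/2 = 0.73, v̄ = (0.58+0.39)/2 = 0.485 → q = 5.5×0.73×0.485 = 1.947 m³/s
Q = Σ q = 16.08 m³/s

16.1 m³/s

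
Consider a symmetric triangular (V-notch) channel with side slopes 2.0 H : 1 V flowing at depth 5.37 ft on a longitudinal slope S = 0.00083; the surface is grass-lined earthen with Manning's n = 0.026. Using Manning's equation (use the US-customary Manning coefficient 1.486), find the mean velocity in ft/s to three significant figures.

A = z·y² = 2.0×5.37² = 57.67 ft²
P = 2y√(1+z²) = 2×5.37×√(1+2.0²) = 24.02 ft
R = A/P = 57.67/24.02 = 2.402 ft
Q = (1.486/n)·A·R^(2/3)·S^(1/2) = (1.486/0.026) × 57.67 × 2.402^(2/3) × 0.00083^(1/2) = 170.3 ft³/s
V = Q/A = 170.3/57.67 = 2.953 ft/s

2.95 ft/s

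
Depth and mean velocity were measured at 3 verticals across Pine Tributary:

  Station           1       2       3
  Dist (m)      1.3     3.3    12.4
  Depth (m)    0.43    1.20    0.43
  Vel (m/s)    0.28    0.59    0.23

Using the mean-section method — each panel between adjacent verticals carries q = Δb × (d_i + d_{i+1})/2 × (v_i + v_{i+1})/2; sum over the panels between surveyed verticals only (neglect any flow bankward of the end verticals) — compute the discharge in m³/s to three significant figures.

3.75 m³/s

Panel 1-2: Δb = 2 m, d̄ = (0.43+1.20)/2 = 0.815, v̄ = (0.28+0.59)/2 = 0.435 → q = 2×0.815×0.435 = 0.7091 m³/s
Panel 2-3: Δb = 9.1 m, d̄ = (1.20+0.43)/2 = 0.815, v̄ = (0.59+0.23)/2 = 0.41 → q = 9.1×0.815×0.41 = 3.041 m³/s
Q = Σ q = 3.750 m³/s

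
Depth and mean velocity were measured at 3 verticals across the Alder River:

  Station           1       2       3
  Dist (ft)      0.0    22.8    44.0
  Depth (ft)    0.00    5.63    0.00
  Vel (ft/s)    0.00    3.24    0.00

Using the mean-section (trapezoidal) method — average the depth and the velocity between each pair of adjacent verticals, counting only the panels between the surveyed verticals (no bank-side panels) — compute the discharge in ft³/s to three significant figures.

Panel 1-2: Δb = 22.8 ft, d̄ = (0.00+5.63)/2 = 2.815, v̄ = (0.00+3.24)/2 = 1.62 → q = 22.8×2.815×1.62 = 104.0 ft³/s
Panel 2-3: Δb = 21.2 ft, d̄ = (5.63+0.00)/2 = 2.815, v̄ = (3.24+0.00)/2 = 1.62 → q = 21.2×2.815×1.62 = 96.68 ft³/s
Q = Σ q = 200.7 ft³/s

201 ft³/s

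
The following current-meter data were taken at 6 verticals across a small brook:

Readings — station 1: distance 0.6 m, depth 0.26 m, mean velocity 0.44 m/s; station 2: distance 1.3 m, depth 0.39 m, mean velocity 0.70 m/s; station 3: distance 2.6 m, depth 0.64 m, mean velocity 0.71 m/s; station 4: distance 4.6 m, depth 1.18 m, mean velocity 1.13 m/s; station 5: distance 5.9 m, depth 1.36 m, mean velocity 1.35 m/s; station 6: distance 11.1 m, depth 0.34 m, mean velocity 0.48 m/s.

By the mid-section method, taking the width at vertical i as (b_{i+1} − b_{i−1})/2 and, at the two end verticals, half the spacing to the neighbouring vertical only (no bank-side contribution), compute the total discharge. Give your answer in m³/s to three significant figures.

w_1 = (1.3 − 0.6)/2 = 0.35 m; q_1 = 0.44 × 0.26 × 0.35 = 0.04004 m³/s
w_2 = (2.6 − 0.6)/2 = 1 m; q_2 = 0.70 × 0.39 × 1 = 0.2730 m³/s
w_3 = (4.6 − 1.3)/2 = 1.65 m; q_3 = 0.71 × 0.64 × 1.65 = 0.7498 m³/s
w_4 = (5.9 − 2.6)/2 = 1.65 m; q_4 = 1.13 × 1.18 × 1.65 = 2.200 m³/s
w_5 = (11.1 − 4.6)/2 = 3.25 m; q_5 = 1.35 × 1.36 × 3.25 = 5.967 m³/s
w_6 = (11.1 − 5.9)/2 = 2.6 m; q_6 = 0.48 × 0.34 × 2.6 = 0.4243 m³/s
Q = Σ qᵢ = 9.654 m³/s

9.65 m³/s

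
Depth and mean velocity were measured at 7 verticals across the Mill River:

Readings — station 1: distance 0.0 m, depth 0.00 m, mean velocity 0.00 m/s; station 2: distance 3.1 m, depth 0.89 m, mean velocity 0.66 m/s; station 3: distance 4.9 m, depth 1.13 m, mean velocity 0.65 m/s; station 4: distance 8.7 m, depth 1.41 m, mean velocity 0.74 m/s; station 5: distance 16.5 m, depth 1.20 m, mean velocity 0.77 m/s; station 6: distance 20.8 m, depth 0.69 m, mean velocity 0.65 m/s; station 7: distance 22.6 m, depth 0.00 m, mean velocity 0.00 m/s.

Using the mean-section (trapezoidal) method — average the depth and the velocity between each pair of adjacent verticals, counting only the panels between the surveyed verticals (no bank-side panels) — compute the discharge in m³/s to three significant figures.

15.8 m³/s

Panel 1-2: Δb = 3.1 m, d̄ = (0.00+0.89)/2 = 0.445, v̄ = (0.00+0.66)/2 = 0.33 → q = 3.1×0.445×0.33 = 0.4552 m³/s
Panel 2-3: Δb = 1.8 m, d̄ = (0.89+1.13)/2 = 1.01, v̄ = (0.66+0.65)/2 = 0.655 → q = 1.8×1.01×0.655 = 1.191 m³/s
Panel 3-4: Δb = 3.8 m, d̄ = (1.13+1.41)/2 = 1.27, v̄ = (0.65+0.74)/2 = 0.695 → q = 3.8×1.27×0.695 = 3.354 m³/s
Panel 4-5: Δb = 7.8 m, d̄ = (1.41+1.20)/2 = 1.305, v̄ = (0.74+0.77)/2 = 0.755 → q = 7.8×1.305×0.755 = 7.685 m³/s
Panel 5-6: Δb = 4.3 m, d̄ = (1.20+0.69)/2 = 0.945, v̄ = (0.77+0.65)/2 = 0.71 → q = 4.3×0.945×0.71 = 2.885 m³/s
Panel 6-7: Δb = 1.8 m, d̄ = (0.69+0.00)/2 = 0.345, v̄ = (0.65+0.00)/2 = 0.325 → q = 1.8×0.345×0.325 = 0.2018 m³/s
Q = Σ q = 15.77 m³/s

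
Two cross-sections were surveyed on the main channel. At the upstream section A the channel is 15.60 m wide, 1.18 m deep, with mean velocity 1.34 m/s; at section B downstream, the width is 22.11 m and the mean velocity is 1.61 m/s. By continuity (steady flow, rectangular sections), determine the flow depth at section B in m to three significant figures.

Q = A₁V₁ = (15.60×1.18) × 1.34 = 24.67 m³/s
d₂ = Q/(b₂ V₂) = 24.67/(22.11×1.61) = 0.6929 m

0.693 m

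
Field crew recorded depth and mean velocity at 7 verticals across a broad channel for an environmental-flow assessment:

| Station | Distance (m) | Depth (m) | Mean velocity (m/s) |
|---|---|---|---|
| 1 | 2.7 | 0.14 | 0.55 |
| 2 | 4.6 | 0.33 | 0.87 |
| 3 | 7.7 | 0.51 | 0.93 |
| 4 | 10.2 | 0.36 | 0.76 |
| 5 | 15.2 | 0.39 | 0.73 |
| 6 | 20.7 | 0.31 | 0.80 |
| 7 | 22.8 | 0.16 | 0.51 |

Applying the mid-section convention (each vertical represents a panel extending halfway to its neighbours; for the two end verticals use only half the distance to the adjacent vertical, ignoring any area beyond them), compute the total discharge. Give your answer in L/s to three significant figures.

w_1 = (4.6 − 2.7)/2 = 0.95 m; q_1 = 0.55 × 0.14 × 0.95 = 0.07315 m³/s
w_2 = (7.7 − 2.7)/2 = 2.5 m; q_2 = 0.87 × 0.33 × 2.5 = 0.7178 m³/s
w_3 = (10.2 − 4.6)/2 = 2.8 m; q_3 = 0.93 × 0.51 × 2.8 = 1.328 m³/s
w_4 = (15.2 − 7.7)/2 = 3.75 m; q_4 = 0.76 × 0.36 × 3.75 = 1.026 m³/s
w_5 = (20.7 − 10.2)/2 = 5.25 m; q_5 = 0.73 × 0.39 × 5.25 = 1.495 m³/s
w_6 = (22.8 − 15.2)/2 = 3.8 m; q_6 = 0.80 × 0.31 × 3.8 = 0.9424 m³/s
w_7 = (22.8 − 20.7)/2 = 1.05 m; q_7 = 0.51 × 0.16 × 1.05 = 0.08568 m³/s
Q = Σ qᵢ = 5.668 m³/s
= 5.668 × 1000 = 5668 L/s

5670 L/s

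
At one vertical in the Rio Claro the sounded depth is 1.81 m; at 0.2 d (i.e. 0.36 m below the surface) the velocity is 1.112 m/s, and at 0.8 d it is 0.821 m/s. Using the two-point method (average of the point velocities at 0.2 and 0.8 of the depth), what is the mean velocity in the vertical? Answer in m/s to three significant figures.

0.967 m/s

v̄ = (1.112 + 0.821) / 2 = 0.9665 m/s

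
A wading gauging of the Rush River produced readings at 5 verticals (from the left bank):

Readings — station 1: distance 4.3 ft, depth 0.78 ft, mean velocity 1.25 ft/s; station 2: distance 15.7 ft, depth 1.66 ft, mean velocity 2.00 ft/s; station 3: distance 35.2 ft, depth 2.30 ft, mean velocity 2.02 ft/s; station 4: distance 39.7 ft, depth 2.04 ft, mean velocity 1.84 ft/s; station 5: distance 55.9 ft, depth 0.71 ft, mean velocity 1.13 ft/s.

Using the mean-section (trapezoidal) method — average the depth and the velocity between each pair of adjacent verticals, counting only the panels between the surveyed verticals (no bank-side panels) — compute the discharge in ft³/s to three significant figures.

152 ft³/s

Panel 1-2: Δb = 11.4 ft, d̄ = (0.78+1.66)/2 = 1.22, v̄ = (1.25+2.00)/2 = 1.625 → q = 11.4×1.22×1.625 = 22.60 ft³/s
Panel 2-3: Δb = 19.5 ft, d̄ = (1.66+2.30)/2 = 1.98, v̄ = (2.00+2.02)/2 = 2.01 → q = 19.5×1.98×2.01 = 77.61 ft³/s
Panel 3-4: Δb = 4.5 ft, d̄ = (2.30+2.04)/2 = 2.17, v̄ = (2.02+1.84)/2 = 1.93 → q = 4.5×2.17×1.93 = 18.85 ft³/s
Panel 4-5: Δb = 16.2 ft, d̄ = (2.04+0.71)/2 = 1.375, v̄ = (1.84+1.13)/2 = 1.485 → q = 16.2×1.375×1.485 = 33.08 ft³/s
Q = Σ q = 152.1 ft³/s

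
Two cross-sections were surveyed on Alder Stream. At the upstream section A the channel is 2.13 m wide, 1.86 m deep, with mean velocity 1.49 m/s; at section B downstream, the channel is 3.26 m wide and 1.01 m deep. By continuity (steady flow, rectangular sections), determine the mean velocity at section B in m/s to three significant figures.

Q = A₁V₁ = (2.13×1.86) × 1.49 = 5.903 m³/s
A₂ = 3.26 × 1.01 = 3.293 m²
V₂ = Q/A₂ = 5.903/3.293 = 1.793 m/s

1.79 m/s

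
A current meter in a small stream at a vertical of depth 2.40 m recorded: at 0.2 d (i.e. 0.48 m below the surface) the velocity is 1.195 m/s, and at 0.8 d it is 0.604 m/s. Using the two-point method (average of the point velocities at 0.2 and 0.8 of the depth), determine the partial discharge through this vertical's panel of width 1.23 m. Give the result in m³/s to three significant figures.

2.66 m³/s

v̄ = (1.195 + 0.604) / 2 = 0.8995 m/s
q = v̄ × d × w = 0.8995 × 2.40 × 1.23 = 2.655 m³/s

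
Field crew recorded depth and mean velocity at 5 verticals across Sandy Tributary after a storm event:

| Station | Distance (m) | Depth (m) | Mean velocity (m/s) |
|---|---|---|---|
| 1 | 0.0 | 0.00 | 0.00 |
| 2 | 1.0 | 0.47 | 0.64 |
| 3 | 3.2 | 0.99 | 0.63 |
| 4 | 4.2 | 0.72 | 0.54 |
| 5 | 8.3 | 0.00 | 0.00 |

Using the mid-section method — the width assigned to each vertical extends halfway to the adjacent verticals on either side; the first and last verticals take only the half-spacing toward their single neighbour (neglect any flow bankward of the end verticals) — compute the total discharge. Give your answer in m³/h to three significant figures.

8890 m³/h

w_2 = (3.2 − 0.0)/2 = 1.6 m; q_2 = 0.64 × 0.47 × 1.6 = 0.4813 m³/s
w_3 = (4.2 − 1.0)/2 = 1.6 m; q_3 = 0.63 × 0.99 × 1.6 = 0.9979 m³/s
w_4 = (8.3 − 3.2)/2 = 2.55 m; q_4 = 0.54 × 0.72 × 2.55 = 0.9914 m³/s
Stations 1, 5 contribute zero (depth or velocity is 0).
Q = Σ qᵢ = 2.471 m³/s
= 2.471 × 3600 = 8894 m³/h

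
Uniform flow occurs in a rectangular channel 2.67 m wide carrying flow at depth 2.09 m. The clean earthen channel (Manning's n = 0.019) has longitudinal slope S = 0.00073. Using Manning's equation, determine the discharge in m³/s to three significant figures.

6.92 m³/s

A = b·y = 2.67 × 2.09 = 5.580 m²
P = b + 2y = 2.67 + 2×2.09 = 6.850 m
R = A/P = 5.580/6.850 = 0.8146 m
Q = (1/n)·A·R^(2/3)·S^(1/2) = (1/0.019) × 5.580 × 0.8146^(2/3) × 0.00073^(1/2) = 6.922 m³/s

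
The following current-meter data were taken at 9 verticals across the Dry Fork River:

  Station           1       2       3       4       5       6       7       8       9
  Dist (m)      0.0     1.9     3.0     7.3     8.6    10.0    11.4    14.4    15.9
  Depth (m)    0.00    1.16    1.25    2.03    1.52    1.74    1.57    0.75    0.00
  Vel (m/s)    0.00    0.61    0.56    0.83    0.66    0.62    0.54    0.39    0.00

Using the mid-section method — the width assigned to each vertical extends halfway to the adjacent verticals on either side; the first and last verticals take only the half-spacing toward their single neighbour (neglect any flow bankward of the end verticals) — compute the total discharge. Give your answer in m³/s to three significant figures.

w_2 = (3.0 − 0.0)/2 = 1.5 m; q_2 = 0.61 × 1.16 × 1.5 = 1.061 m³/s
w_3 = (7.3 − 1.9)/2 = 2.7 m; q_3 = 0.56 × 1.25 × 2.7 = 1.890 m³/s
w_4 = (8.6 − 3.0)/2 = 2.8 m; q_4 = 0.83 × 2.03 × 2.8 = 4.718 m³/s
w_5 = (10.0 − 7.3)/2 = 1.35 m; q_5 = 0.66 × 1.52 × 1.35 = 1.354 m³/s
w_6 = (11.4 − 8.6)/2 = 1.4 m; q_6 = 0.62 × 1.74 × 1.4 = 1.510 m³/s
w_7 = (14.4 − 10.0)/2 = 2.2 m; q_7 = 0.54 × 1.57 × 2.2 = 1.865 m³/s
w_8 = (15.9 − 11.4)/2 = 2.25 m; q_8 = 0.39 × 0.75 × 2.25 = 0.6581 m³/s
Stations 1, 9 contribute zero (depth or velocity is 0).
Q = Σ qᵢ = 13.06 m³/s

13.1 m³/s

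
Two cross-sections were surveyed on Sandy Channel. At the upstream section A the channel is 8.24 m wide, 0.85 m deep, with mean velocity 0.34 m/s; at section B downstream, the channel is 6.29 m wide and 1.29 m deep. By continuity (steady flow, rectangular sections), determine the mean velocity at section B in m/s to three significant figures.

Q = A₁V₁ = (8.24×0.85) × 0.34 = 2.381 m³/s
A₂ = 6.29 × 1.29 = 8.114 m²
V₂ = Q/A₂ = 2.381/8.114 = 0.2935 m/s

0.293 m/s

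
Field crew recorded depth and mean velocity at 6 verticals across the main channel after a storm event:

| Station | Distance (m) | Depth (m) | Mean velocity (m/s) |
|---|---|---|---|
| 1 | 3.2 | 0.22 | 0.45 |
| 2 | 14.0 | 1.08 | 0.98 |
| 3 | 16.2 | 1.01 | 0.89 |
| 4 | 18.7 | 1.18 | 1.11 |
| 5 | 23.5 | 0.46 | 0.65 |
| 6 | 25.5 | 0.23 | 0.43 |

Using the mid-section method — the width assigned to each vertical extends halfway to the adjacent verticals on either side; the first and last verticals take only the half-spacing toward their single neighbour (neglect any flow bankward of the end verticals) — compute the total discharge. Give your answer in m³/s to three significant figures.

15.4 m³/s

w_1 = (14.0 − 3.2)/2 = 5.4 m; q_1 = 0.45 × 0.22 × 5.4 = 0.5346 m³/s
w_2 = (16.2 − 3.2)/2 = 6.5 m; q_2 = 0.98 × 1.08 × 6.5 = 6.880 m³/s
w_3 = (18.7 − 14.0)/2 = 2.35 m; q_3 = 0.89 × 1.01 × 2.35 = 2.112 m³/s
w_4 = (23.5 − 16.2)/2 = 3.65 m; q_4 = 1.11 × 1.18 × 3.65 = 4.781 m³/s
w_5 = (25.5 − 18.7)/2 = 3.4 m; q_5 = 0.65 × 0.46 × 3.4 = 1.017 m³/s
w_6 = (25.5 − 23.5)/2 = 1 m; q_6 = 0.43 × 0.23 × 1 = 0.09890 m³/s
Q = Σ qᵢ = 15.42 m³/s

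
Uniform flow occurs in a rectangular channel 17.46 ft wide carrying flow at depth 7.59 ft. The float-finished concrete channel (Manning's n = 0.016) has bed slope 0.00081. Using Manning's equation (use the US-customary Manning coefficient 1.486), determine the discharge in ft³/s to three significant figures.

A = b·y = 17.46 × 7.59 = 132.5 ft²
P = b + 2y = 17.46 + 2×7.59 = 32.64 ft
R = A/P = 132.5/32.64 = 4.060 ft
Q = (1.486/n)·A·R^(2/3)·S^(1/2) = (1.486/0.016) × 132.5 × 4.060^(2/3) × 0.00081^(1/2) = 891.5 ft³/s

891 ft³/s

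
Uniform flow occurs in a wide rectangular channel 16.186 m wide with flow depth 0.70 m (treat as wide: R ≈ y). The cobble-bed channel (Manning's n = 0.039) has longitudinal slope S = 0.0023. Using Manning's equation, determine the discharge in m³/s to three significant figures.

11.0 m³/s

A = b·y = 16.186 × 0.70 = 11.33 m²
Wide channel: R ≈ y = 0.70 m
Q = (1/n)·A·R^(2/3)·S^(1/2) = (1/0.039) × 11.33 × 0.7000^(2/3) × 0.0023^(1/2) = 10.98 m³/s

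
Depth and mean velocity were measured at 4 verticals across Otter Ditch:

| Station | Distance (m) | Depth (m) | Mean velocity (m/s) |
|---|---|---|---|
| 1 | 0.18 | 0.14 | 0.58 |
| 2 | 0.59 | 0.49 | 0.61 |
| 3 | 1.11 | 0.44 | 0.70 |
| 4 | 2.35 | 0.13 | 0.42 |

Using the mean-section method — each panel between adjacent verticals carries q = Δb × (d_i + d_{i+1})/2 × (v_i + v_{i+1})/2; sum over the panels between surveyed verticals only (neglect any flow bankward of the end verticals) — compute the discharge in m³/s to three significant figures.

0.433 m³/s

Panel 1-2: Δb = 0.41 m, d̄ = (0.14+0.49)/2 = 0.315, v̄ = (0.58+0.61)/2 = 0.595 → q = 0.41×0.315×0.595 = 0.07684 m³/s
Panel 2-3: Δb = 0.52 m, d̄ = (0.49+0.44)/2 = 0.465, v̄ = (0.61+0.70)/2 = 0.655 → q = 0.52×0.465×0.655 = 0.1584 m³/s
Panel 3-4: Δb = 1.24 m, d̄ = (0.44+0.13)/2 = 0.285, v̄ = (0.70+0.42)/2 = 0.56 → q = 1.24×0.285×0.56 = 0.1979 m³/s
Q = Σ q = 0.4331 m³/s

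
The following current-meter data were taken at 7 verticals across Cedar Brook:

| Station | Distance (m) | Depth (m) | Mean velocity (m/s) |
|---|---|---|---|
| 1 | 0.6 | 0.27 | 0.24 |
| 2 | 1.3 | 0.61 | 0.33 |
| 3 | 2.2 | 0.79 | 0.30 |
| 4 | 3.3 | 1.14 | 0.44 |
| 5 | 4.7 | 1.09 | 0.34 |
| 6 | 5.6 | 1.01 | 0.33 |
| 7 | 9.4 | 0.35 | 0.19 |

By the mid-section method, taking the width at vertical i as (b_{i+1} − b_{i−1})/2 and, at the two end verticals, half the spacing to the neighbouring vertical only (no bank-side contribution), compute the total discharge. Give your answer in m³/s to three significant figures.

2.38 m³/s

w_1 = (1.3 − 0.6)/2 = 0.35 m; q_1 = 0.24 × 0.27 × 0.35 = 0.02268 m³/s
w_2 = (2.2 − 0.6)/2 = 0.8 m; q_2 = 0.33 × 0.61 × 0.8 = 0.1610 m³/s
w_3 = (3.3 − 1.3)/2 = 1 m; q_3 = 0.30 × 0.79 × 1 = 0.2370 m³/s
w_4 = (4.7 − 2.2)/2 = 1.25 m; q_4 = 0.44 × 1.14 × 1.25 = 0.6270 m³/s
w_5 = (5.6 − 3.3)/2 = 1.15 m; q_5 = 0.34 × 1.09 × 1.15 = 0.4262 m³/s
w_6 = (9.4 − 4.7)/2 = 2.35 m; q_6 = 0.33 × 1.01 × 2.35 = 0.7833 m³/s
w_7 = (9.4 − 5.6)/2 = 1.9 m; q_7 = 0.19 × 0.35 × 1.9 = 0.1264 m³/s
Q = Σ qᵢ = 2.384 m³/s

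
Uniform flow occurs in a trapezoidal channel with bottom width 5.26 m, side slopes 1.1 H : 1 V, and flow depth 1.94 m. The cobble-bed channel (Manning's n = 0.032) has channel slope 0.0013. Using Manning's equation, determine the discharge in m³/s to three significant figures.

A = (b + z·y)·y = (5.26 + 1.1×1.94)×1.94 = 14.34 m²
P = b + 2y√(1+z²) = 5.26 + 2×1.94×√(1+1.1²) = 11.03 m
R = A/P = 14.34/11.03 = 1.301 m
Q = (1/n)·A·R^(2/3)·S^(1/2) = (1/0.032) × 14.34 × 1.301^(2/3) × 0.0013^(1/2) = 19.26 m³/s

19.3 m³/s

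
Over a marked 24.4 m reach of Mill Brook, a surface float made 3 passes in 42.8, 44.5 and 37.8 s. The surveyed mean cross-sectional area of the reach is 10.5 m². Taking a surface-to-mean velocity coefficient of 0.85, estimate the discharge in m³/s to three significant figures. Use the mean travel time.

t̄ = (42.8 + 44.5 + 37.8) / 3 = 41.7 s
v_surface = L / t̄ = 24.4 / 41.7 = 0.5851 m/s
v_mean = 0.85 × 0.5851 = 0.4974 m/s
Q = A × v_mean = 10.5 × 0.4974 = 5.222 m³/s

5.22 m³/s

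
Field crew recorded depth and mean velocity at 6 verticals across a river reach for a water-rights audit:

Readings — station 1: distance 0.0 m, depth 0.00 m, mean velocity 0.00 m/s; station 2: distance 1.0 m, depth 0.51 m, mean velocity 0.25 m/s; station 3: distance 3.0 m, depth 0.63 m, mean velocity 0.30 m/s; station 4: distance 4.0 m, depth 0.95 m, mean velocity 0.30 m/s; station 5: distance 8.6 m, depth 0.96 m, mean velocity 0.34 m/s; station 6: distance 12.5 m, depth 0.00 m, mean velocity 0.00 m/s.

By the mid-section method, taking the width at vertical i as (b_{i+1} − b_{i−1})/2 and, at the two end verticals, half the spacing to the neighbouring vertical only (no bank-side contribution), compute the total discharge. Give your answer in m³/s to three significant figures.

2.66 m³/s

w_2 = (3.0 − 0.0)/2 = 1.5 m; q_2 = 0.25 × 0.51 × 1.5 = 0.1913 m³/s
w_3 = (4.0 − 1.0)/2 = 1.5 m; q_3 = 0.30 × 0.63 × 1.5 = 0.2835 m³/s
w_4 = (8.6 − 3.0)/2 = 2.8 m; q_4 = 0.30 × 0.95 × 2.8 = 0.7980 m³/s
w_5 = (12.5 − 4.0)/2 = 4.25 m; q_5 = 0.34 × 0.96 × 4.25 = 1.387 m³/s
Stations 1, 6 contribute zero (depth or velocity is 0).
Q = Σ qᵢ = 2.660 m³/s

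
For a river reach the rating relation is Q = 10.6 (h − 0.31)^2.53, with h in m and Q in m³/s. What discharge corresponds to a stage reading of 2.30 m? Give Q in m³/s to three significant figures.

60.5 m³/s

Q = 10.6 × (2.30 − 0.31)^2.53 = 10.6 × 1.99^2.53 = 60.45 m³/s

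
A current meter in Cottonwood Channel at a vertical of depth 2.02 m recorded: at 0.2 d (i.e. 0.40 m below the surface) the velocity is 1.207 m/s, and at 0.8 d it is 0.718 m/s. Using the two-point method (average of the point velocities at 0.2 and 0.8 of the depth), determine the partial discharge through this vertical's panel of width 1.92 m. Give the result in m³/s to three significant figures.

3.73 m³/s

v̄ = (1.207 + 0.718) / 2 = 0.9625 m/s
q = v̄ × d × w = 0.9625 × 2.02 × 1.92 = 3.733 m³/s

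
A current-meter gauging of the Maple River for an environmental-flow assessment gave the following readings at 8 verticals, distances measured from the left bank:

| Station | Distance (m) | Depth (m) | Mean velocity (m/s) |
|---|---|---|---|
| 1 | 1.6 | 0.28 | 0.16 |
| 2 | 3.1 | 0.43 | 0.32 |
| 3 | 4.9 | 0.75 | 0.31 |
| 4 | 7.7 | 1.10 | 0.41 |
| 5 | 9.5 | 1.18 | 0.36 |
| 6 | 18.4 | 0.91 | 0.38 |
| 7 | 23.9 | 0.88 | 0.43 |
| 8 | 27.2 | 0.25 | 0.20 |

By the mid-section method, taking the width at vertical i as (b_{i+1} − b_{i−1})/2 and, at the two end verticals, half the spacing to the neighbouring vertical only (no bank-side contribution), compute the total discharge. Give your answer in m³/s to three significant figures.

w_1 = (3.1 − 1.6)/2 = 0.75 m; q_1 = 0.16 × 0.28 × 0.75 = 0.03360 m³/s
w_2 = (4.9 − 1.6)/2 = 1.65 m; q_2 = 0.32 × 0.43 × 1.65 = 0.2270 m³/s
w_3 = (7.7 − 3.1)/2 = 2.3 m; q_3 = 0.31 × 0.75 × 2.3 = 0.5348 m³/s
w_4 = (9.5 − 4.9)/2 = 2.3 m; q_4 = 0.41 × 1.10 × 2.3 = 1.037 m³/s
w_5 = (18.4 − 7.7)/2 = 5.35 m; q_5 = 0.36 × 1.18 × 5.35 = 2.273 m³/s
w_6 = (23.9 − 9.5)/2 = 7.2 m; q_6 = 0.38 × 0.91 × 7.2 = 2.490 m³/s
w_7 = (27.2 − 18.4)/2 = 4.4 m; q_7 = 0.43 × 0.88 × 4.4 = 1.665 m³/s
w_8 = (27.2 − 23.9)/2 = 1.65 m; q_8 = 0.20 × 0.25 × 1.65 = 0.08250 m³/s
Q = Σ qᵢ = 8.343 m³/s

8.34 m³/s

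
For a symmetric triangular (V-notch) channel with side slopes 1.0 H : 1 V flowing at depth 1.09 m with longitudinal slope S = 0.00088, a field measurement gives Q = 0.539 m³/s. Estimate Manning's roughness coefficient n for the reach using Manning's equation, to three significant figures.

0.0346

A = z·y² = 1.0×1.09² = 1.188 m²
P = 2y√(1+z²) = 2×1.09×√(1+1.0²) = 3.083 m
R = A/P = 1.188/3.083 = 0.3854 m
n = (1/Q)·A·R^(2/3)·S^(1/2) = (1/0.539) × 1.188 × 0.5296 × 0.02966 = 0.03463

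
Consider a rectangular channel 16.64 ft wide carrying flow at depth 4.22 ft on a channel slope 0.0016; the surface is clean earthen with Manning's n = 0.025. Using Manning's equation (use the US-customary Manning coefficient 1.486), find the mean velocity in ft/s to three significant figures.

4.72 ft/s

A = b·y = 16.64 × 4.22 = 70.22 ft²
P = b + 2y = 16.64 + 2×4.22 = 25.08 ft
R = A/P = 70.22/25.08 = 2.800 ft
Q = (1.486/n)·A·R^(2/3)·S^(1/2) = (1.486/0.025) × 70.22 × 2.800^(2/3) × 0.0016^(1/2) = 331.7 ft³/s
V = Q/A = 331.7/70.22 = 4.723 ft/s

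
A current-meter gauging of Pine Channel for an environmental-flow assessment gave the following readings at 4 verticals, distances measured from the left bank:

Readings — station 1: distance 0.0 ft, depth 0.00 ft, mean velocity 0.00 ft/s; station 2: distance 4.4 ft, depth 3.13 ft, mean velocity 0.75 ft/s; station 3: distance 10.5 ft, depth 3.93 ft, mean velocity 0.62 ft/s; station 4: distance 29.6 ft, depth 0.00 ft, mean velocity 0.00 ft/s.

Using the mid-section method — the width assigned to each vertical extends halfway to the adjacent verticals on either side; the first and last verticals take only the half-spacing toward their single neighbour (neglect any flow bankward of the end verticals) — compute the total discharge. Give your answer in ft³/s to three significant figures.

w_2 = (10.5 − 0.0)/2 = 5.25 ft; q_2 = 0.75 × 3.13 × 5.25 = 12.32 ft³/s
w_3 = (29.6 − 4.4)/2 = 12.6 ft; q_3 = 0.62 × 3.93 × 12.6 = 30.70 ft³/s
Stations 1, 4 contribute zero (depth or velocity is 0).
Q = Σ qᵢ = 43.03 ft³/s

43.0 ft³/s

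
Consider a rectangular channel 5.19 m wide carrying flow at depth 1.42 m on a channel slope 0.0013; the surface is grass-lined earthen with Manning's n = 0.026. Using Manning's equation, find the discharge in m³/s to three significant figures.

A = b·y = 5.19 × 1.42 = 7.370 m²
P = b + 2y = 5.19 + 2×1.42 = 8.030 m
R = A/P = 7.370/8.030 = 0.9178 m
Q = (1/n)·A·R^(2/3)·S^(1/2) = (1/0.026) × 7.370 × 0.9178^(2/3) × 0.0013^(1/2) = 9.652 m³/s

9.65 m³/s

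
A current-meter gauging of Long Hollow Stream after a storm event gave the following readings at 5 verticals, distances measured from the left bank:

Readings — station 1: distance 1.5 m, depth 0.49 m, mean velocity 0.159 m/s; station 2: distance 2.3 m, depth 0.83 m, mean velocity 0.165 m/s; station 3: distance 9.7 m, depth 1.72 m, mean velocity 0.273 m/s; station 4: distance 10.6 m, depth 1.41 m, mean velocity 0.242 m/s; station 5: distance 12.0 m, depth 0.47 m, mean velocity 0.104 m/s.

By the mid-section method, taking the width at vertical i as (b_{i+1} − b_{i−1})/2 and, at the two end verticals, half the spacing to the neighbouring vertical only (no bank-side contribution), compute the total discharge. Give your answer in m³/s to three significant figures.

w_1 = (2.3 − 1.5)/2 = 0.4 m; q_1 = 0.159 × 0.49 × 0.4 = 0.03116 m³/s
w_2 = (9.7 − 1.5)/2 = 4.1 m; q_2 = 0.165 × 0.83 × 4.1 = 0.5615 m³/s
w_3 = (10.6 − 2.3)/2 = 4.15 m; q_3 = 0.273 × 1.72 × 4.15 = 1.949 m³/s
w_4 = (12.0 − 9.7)/2 = 1.15 m; q_4 = 0.242 × 1.41 × 1.15 = 0.3924 m³/s
w_5 = (12.0 − 10.6)/2 = 0.7 m; q_5 = 0.104 × 0.47 × 0.7 = 0.03422 m³/s
Q = Σ qᵢ = 2.968 m³/s

2.97 m³/s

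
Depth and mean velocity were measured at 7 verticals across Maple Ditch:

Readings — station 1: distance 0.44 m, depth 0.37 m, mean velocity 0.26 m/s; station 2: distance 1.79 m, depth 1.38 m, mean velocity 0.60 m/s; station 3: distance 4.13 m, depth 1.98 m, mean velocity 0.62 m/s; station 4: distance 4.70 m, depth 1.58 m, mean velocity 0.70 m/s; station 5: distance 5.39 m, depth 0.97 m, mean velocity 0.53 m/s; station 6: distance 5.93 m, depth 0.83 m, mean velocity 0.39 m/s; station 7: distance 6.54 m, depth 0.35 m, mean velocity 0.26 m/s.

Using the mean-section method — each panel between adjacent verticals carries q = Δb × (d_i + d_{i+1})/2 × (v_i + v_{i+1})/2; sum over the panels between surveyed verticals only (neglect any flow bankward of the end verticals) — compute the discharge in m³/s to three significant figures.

Panel 1-2: Δb = 1.35 m, d̄ = (0.37+1.38)/2 = 0.875, v̄ = (0.26+0.60)/2 = 0.43 → q = 1.35×0.875×0.43 = 0.5079 m³/s
Panel 2-3: Δb = 2.34 m, d̄ = (1.38+1.98)/2 = 1.68, v̄ = (0.60+0.62)/2 = 0.61 → q = 2.34×1.68×0.61 = 2.398 m³/s
Panel 3-4: Δb = 0.57 m, d̄ = (1.98+1.58)/2 = 1.78, v̄ = (0.62+0.70)/2 = 0.66 → q = 0.57×1.78×0.66 = 0.6696 m³/s
Panel 4-5: Δb = 0.69 m, d̄ = (1.58+0.97)/2 = 1.275, v̄ = (0.70+0.53)/2 = 0.615 → q = 0.69×1.275×0.615 = 0.5410 m³/s
Panel 5-6: Δb = 0.54 m, d̄ = (0.97+0.83)/2 = 0.9, v̄ = (0.53+0.39)/2 = 0.46 → q = 0.54×0.9×0.46 = 0.2236 m³/s
Panel 6-7: Δb = 0.61 m, d̄ = (0.83+0.35)/2 = 0.59, v̄ = (0.39+0.26)/2 = 0.325 → q = 0.61×0.59×0.325 = 0.1170 m³/s
Q = Σ q = 4.457 m³/s

4.46 m³/s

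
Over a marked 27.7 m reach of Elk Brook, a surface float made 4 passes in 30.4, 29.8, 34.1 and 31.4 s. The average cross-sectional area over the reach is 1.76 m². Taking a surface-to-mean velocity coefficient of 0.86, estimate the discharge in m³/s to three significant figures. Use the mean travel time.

t̄ = (30.4 + 29.8 + 34.1 + 31.4) / 4 = 31.425 s
v_surface = L / t̄ = 27.7 / 31.425 = 0.8815 m/s
v_mean = 0.86 × 0.8815 = 0.7581 m/s
Q = A × v_mean = 1.76 × 0.7581 = 1.334 m³/s

1.33 m³/s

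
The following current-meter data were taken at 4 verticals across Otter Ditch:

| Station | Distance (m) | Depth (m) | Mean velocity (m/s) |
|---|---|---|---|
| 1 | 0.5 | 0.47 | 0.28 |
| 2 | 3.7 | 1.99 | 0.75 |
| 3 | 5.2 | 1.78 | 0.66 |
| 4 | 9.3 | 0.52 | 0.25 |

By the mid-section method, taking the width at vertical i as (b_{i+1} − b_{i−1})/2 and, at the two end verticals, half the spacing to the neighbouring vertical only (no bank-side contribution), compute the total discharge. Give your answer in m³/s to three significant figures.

7.27 m³/s

w_1 = (3.7 − 0.5)/2 = 1.6 m; q_1 = 0.28 × 0.47 × 1.6 = 0.2106 m³/s
w_2 = (5.2 − 0.5)/2 = 2.35 m; q_2 = 0.75 × 1.99 × 2.35 = 3.507 m³/s
w_3 = (9.3 − 3.7)/2 = 2.8 m; q_3 = 0.66 × 1.78 × 2.8 = 3.289 m³/s
w_4 = (9.3 − 5.2)/2 = 2.05 m; q_4 = 0.25 × 0.52 × 2.05 = 0.2665 m³/s
Q = Σ qᵢ = 7.274 m³/s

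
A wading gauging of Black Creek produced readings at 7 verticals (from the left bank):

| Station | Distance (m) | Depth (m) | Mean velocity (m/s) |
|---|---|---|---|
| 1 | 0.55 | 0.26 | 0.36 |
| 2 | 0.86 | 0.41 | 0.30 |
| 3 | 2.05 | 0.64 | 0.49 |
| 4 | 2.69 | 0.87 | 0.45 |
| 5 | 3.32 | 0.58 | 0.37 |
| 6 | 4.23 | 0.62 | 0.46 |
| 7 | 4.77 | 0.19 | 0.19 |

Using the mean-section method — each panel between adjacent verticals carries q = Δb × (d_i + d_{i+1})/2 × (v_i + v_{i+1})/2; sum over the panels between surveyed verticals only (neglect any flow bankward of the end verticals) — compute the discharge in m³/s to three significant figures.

0.993 m³/s

Panel 1-2: Δb = 0.31 m, d̄ = (0.26+0.41)/2 = 0.335, v̄ = (0.36+0.30)/2 = 0.33 → q = 0.31×0.335×0.33 = 0.03427 m³/s
Panel 2-3: Δb = 1.19 m, d̄ = (0.41+0.64)/2 = 0.525, v̄ = (0.30+0.49)/2 = 0.395 → q = 1.19×0.525×0.395 = 0.2468 m³/s
Panel 3-4: Δb = 0.64 m, d̄ = (0.64+0.87)/2 = 0.755, v̄ = (0.49+0.45)/2 = 0.47 → q = 0.64×0.755×0.47 = 0.2271 m³/s
Panel 4-5: Δb = 0.63 m, d̄ = (0.87+0.58)/2 = 0.725, v̄ = (0.45+0.37)/2 = 0.41 → q = 0.63×0.725×0.41 = 0.1873 m³/s
Panel 5-6: Δb = 0.91 m, d̄ = (0.58+0.62)/2 = 0.6, v̄ = (0.37+0.46)/2 = 0.415 → q = 0.91×0.6×0.415 = 0.2266 m³/s
Panel 6-7: Δb = 0.54 m, d̄ = (0.62+0.19)/2 = 0.405, v̄ = (0.46+0.19)/2 = 0.325 → q = 0.54×0.405×0.325 = 0.07108 m³/s
Q = Σ q = 0.9931 m³/s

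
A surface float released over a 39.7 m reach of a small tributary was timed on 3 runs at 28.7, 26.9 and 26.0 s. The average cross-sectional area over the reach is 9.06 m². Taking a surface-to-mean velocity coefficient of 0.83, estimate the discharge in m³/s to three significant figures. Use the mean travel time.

11.0 m³/s

t̄ = (28.7 + 26.9 + 26.0) / 3 = 27.2 s
v_surface = L / t̄ = 39.7 / 27.2 = 1.460 m/s
v_mean = 0.83 × 1.460 = 1.211 m/s
Q = A × v_mean = 9.06 × 1.211 = 10.98 m³/s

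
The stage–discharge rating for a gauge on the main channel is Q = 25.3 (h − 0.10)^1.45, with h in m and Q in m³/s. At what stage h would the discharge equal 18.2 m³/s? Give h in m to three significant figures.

0.897 m

h − h₀ = (Q/C)^(1/b) = (18.2/25.3)^(1/1.45) = 0.7968 m
h = 0.10 + 0.7968 = 0.8968 m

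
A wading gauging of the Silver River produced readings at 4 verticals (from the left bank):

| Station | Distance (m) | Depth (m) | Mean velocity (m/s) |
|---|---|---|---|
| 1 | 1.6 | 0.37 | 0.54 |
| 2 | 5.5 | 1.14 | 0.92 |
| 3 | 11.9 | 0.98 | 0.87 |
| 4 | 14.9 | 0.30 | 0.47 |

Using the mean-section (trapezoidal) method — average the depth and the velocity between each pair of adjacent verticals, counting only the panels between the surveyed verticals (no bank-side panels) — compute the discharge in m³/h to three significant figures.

34200 m³/h

Panel 1-2: Δb = 3.9 m, d̄ = (0.37+1.14)/2 = 0.755, v̄ = (0.54+0.92)/2 = 0.73 → q = 3.9×0.755×0.73 = 2.149 m³/s
Panel 2-3: Δb = 6.4 m, d̄ = (1.14+0.98)/2 = 1.06, v̄ = (0.92+0.87)/2 = 0.895 → q = 6.4×1.06×0.895 = 6.072 m³/s
Panel 3-4: Δb = 3 m, d̄ = (0.98+0.30)/2 = 0.64, v̄ = (0.87+0.47)/2 = 0.67 → q = 3×0.64×0.67 = 1.286 m³/s
Q = Σ q = 9.508 m³/s
= 9.508 × 3600 = 34230 m³/h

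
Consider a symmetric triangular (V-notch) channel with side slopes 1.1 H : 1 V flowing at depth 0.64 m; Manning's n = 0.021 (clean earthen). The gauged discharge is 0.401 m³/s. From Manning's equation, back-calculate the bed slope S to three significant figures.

0.00238

A = z·y² = 1.1×0.64² = 0.4506 m²
P = 2y√(1+z²) = 2×0.64×√(1+1.1²) = 1.903 m
R = A/P = 0.4506/1.903 = 0.2368 m
S = (Q·n / (1·A·R^(2/3)))² = (0.401×0.021 / (1×0.4506×0.3827))² = 0.002385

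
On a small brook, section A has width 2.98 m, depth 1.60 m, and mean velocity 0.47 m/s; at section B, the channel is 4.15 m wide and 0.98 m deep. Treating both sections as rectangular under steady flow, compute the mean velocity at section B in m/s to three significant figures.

0.551 m/s

Q = A₁V₁ = (2.98×1.60) × 0.47 = 2.241 m³/s
A₂ = 4.15 × 0.98 = 4.067 m²
V₂ = Q/A₂ = 2.241/4.067 = 0.5510 m/s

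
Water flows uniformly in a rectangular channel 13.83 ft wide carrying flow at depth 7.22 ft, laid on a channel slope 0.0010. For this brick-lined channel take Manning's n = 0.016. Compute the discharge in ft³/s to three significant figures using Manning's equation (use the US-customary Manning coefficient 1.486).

A = b·y = 13.83 × 7.22 = 99.85 ft²
P = b + 2y = 13.83 + 2×7.22 = 28.27 ft
R = A/P = 99.85/28.27 = 3.532 ft
Q = (1.486/n)·A·R^(2/3)·S^(1/2) = (1.486/0.016) × 99.85 × 3.532^(2/3) × 0.0010^(1/2) = 680.2 ft³/s

680 ft³/s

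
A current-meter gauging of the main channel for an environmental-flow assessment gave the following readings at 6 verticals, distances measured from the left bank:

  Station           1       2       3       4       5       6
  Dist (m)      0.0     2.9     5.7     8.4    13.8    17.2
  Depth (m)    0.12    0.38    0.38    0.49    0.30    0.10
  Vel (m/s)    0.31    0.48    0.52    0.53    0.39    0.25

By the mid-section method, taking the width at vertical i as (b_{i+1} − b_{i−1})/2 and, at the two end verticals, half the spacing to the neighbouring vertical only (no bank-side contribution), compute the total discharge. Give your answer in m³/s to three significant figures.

2.73 m³/s

w_1 = (2.9 − 0.0)/2 = 1.45 m; q_1 = 0.31 × 0.12 × 1.45 = 0.05394 m³/s
w_2 = (5.7 − 0.0)/2 = 2.85 m; q_2 = 0.48 × 0.38 × 2.85 = 0.5198 m³/s
w_3 = (8.4 − 2.9)/2 = 2.75 m; q_3 = 0.52 × 0.38 × 2.75 = 0.5434 m³/s
w_4 = (13.8 − 5.7)/2 = 4.05 m; q_4 = 0.53 × 0.49 × 4.05 = 1.052 m³/s
w_5 = (17.2 − 8.4)/2 = 4.4 m; q_5 = 0.39 × 0.30 × 4.4 = 0.5148 m³/s
w_6 = (17.2 − 13.8)/2 = 1.7 m; q_6 = 0.25 × 0.10 × 1.7 = 0.04250 m³/s
Q = Σ qᵢ = 2.726 m³/s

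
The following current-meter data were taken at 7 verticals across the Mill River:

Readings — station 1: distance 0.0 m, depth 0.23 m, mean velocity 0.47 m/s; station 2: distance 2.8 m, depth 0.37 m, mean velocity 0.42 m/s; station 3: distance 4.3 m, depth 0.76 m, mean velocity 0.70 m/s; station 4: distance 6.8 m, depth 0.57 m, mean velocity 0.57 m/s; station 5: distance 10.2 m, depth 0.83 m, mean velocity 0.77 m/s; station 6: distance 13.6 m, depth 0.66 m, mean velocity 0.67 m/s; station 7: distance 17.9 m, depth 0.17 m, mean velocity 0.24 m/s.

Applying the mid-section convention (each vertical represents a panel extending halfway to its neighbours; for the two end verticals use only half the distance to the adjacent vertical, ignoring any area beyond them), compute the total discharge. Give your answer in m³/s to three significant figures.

6.47 m³/s

w_1 = (2.8 − 0.0)/2 = 1.4 m; q_1 = 0.47 × 0.23 × 1.4 = 0.1513 m³/s
w_2 = (4.3 − 0.0)/2 = 2.15 m; q_2 = 0.42 × 0.37 × 2.15 = 0.3341 m³/s
w_3 = (6.8 − 2.8)/2 = 2 m; q_3 = 0.70 × 0.76 × 2 = 1.064 m³/s
w_4 = (10.2 − 4.3)/2 = 2.95 m; q_4 = 0.57 × 0.57 × 2.95 = 0.9585 m³/s
w_5 = (13.6 − 6.8)/2 = 3.4 m; q_5 = 0.77 × 0.83 × 3.4 = 2.173 m³/s
w_6 = (17.9 − 10.2)/2 = 3.85 m; q_6 = 0.67 × 0.66 × 3.85 = 1.702 m³/s
w_7 = (17.9 − 13.6)/2 = 2.15 m; q_7 = 0.24 × 0.17 × 2.15 = 0.08772 m³/s
Q = Σ qᵢ = 6.471 m³/s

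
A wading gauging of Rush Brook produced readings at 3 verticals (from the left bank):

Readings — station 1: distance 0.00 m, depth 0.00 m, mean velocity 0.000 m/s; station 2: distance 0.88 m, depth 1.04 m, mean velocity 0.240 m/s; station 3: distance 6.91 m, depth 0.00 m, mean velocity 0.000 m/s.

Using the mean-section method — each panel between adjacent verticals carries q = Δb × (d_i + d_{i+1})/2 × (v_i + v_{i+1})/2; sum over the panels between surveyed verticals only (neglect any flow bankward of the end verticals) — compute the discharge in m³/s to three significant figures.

0.431 m³/s

Panel 1-2: Δb = 0.88 m, d̄ = (0.00+1.04)/2 = 0.52, v̄ = (0.000+0.240)/2 = 0.12 → q = 0.88×0.52×0.12 = 0.05491 m³/s
Panel 2-3: Δb = 6.03 m, d̄ = (1.04+0.00)/2 = 0.52, v̄ = (0.240+0.000)/2 = 0.12 → q = 6.03×0.52×0.12 = 0.3763 m³/s
Q = Σ q = 0.4312 m³/s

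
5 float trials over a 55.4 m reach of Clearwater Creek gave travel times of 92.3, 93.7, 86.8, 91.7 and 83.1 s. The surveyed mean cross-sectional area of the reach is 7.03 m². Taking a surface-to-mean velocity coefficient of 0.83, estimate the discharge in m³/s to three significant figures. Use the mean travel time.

t̄ = (92.3 + 93.7 + 86.8 + 91.7 + 83.1) / 5 = 89.52 s
v_surface = L / t̄ = 55.4 / 89.52 = 0.6189 m/s
v_mean = 0.83 × 0.6189 = 0.5137 m/s
Q = A × v_mean = 7.03 × 0.5137 = 3.611 m³/s

3.61 m³/s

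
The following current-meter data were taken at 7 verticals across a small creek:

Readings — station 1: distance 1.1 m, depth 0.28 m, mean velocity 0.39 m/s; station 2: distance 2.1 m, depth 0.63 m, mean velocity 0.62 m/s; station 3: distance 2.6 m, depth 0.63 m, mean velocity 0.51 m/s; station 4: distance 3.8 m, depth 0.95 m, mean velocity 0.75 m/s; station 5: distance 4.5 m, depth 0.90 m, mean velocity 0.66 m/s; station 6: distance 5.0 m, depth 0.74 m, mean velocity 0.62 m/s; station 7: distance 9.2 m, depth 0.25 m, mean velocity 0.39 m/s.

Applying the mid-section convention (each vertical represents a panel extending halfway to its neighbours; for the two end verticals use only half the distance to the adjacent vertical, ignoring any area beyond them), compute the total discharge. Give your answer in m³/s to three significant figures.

w_1 = (2.1 − 1.1)/2 = 0.5 m; q_1 = 0.39 × 0.28 × 0.5 = 0.05460 m³/s
w_2 = (2.6 − 1.1)/2 = 0.75 m; q_2 = 0.62 × 0.63 × 0.75 = 0.2930 m³/s
w_3 = (3.8 − 2.1)/2 = 0.85 m; q_3 = 0.51 × 0.63 × 0.85 = 0.2731 m³/s
w_4 = (4.5 − 2.6)/2 = 0.95 m; q_4 = 0.75 × 0.95 × 0.95 = 0.6769 m³/s
w_5 = (5.0 − 3.8)/2 = 0.6 m; q_5 = 0.66 × 0.90 × 0.6 = 0.3564 m³/s
w_6 = (9.2 − 4.5)/2 = 2.35 m; q_6 = 0.62 × 0.74 × 2.35 = 1.078 m³/s
w_7 = (9.2 − 5.0)/2 = 2.1 m; q_7 = 0.39 × 0.25 × 2.1 = 0.2048 m³/s
Q = Σ qᵢ = 2.937 m³/s

2.94 m³/s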